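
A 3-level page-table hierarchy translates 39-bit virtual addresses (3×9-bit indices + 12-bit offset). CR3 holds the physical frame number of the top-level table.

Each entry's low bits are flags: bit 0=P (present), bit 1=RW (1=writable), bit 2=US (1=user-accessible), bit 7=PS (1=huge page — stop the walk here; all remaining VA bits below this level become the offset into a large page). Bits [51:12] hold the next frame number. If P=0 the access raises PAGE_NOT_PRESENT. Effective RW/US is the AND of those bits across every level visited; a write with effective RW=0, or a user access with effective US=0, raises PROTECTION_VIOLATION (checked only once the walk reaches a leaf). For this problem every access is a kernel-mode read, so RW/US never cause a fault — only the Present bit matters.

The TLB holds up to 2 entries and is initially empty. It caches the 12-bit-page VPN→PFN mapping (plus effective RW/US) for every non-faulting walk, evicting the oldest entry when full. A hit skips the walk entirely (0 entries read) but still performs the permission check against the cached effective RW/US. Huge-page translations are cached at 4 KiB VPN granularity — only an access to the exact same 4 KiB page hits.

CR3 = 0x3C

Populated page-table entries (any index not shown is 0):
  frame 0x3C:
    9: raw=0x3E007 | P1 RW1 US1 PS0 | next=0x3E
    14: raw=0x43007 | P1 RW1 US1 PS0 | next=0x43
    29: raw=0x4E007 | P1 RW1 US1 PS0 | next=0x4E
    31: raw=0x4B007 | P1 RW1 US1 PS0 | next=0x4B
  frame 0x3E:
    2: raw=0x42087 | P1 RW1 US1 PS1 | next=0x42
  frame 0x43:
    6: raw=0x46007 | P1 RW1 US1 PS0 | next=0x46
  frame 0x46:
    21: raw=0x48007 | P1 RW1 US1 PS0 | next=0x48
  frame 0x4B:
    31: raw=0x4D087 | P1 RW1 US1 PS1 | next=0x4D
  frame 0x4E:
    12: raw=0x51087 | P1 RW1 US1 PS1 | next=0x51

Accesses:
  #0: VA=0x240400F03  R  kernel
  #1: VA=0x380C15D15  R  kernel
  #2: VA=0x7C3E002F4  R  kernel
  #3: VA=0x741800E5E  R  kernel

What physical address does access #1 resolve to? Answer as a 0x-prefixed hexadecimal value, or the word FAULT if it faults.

Walk each access:
#0 VA=0x240400F03 (r,kernel):
  [0] read 0x3C idx=9: raw=0x3E007 flags P=1 W=1 U=1 S=0
  [1] read 0x3E idx=2: raw=0x42087 flags P=1 W=1 U=1 S=1
  ✓ 0x42F03 (huge @L1)  — 2 lookups
#1 VA=0x380C15D15 (r,kernel):
  [0] read 0x3C idx=14: raw=0x43007 flags P=1 W=1 U=1 S=0
  [1] read 0x43 idx=6: raw=0x46007 flags P=1 W=1 U=1 S=0
  [2] read 0x46 idx=21: raw=0x48007 flags P=1 W=1 U=1 S=0
  ✓ 0x48D15  — 3 lookups
#2 VA=0x7C3E002F4 (r,kernel):
  [0] read 0x3C idx=31: raw=0x4B007 flags P=1 W=1 U=1 S=0
  [1] read 0x4B idx=31: raw=0x4D087 flags P=1 W=1 U=1 S=1
  ✓ 0x4D2F4 (huge @L1)  — 2 lookups
#3 VA=0x741800E5E (r,kernel):
  [0] read 0x3C idx=29: raw=0x4E007 flags P=1 W=1 U=1 S=0
  [1] read 0x4E idx=12: raw=0x51087 flags P=1 W=1 U=1 S=1
  ✓ 0x51E5E (huge @L1)  — 2 lookups

Access #1 PA: 0x48D15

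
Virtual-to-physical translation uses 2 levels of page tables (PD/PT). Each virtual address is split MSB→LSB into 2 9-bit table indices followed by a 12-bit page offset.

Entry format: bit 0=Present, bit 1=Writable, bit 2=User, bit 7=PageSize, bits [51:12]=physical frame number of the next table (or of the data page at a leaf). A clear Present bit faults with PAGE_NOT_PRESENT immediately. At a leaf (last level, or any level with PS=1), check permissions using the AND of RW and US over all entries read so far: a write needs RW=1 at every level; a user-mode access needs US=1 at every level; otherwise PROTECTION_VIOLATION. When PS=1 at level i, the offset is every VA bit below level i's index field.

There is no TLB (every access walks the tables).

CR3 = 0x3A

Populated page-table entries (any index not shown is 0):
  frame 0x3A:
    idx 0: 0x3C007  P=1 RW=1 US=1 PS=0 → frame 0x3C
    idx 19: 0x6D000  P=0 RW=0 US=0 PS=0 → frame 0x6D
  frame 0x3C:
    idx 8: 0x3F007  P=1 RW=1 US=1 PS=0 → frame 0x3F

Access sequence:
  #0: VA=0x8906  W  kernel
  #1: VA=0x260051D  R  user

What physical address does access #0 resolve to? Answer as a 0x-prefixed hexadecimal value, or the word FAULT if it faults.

Walk each access:
#0 VA=0x8906 (w,kernel):
  L0 @0x3A[0] → 0x3C007  P=1,RW=1,US=1,PS=0
  L1 @0x3C[8] → 0x3F007  P=1,RW=1,US=1,PS=0
  → PA=0x3F906  (2 entries read)
#1 VA=0x260051D (r,user):
  L0 @0x3A[19] → 0x6D000  P=0,RW=0,US=0,PS=0
  ⇒ fault: PAGE_NOT_PRESENT  — 1 lookups

Access #0 PA: 0x3F906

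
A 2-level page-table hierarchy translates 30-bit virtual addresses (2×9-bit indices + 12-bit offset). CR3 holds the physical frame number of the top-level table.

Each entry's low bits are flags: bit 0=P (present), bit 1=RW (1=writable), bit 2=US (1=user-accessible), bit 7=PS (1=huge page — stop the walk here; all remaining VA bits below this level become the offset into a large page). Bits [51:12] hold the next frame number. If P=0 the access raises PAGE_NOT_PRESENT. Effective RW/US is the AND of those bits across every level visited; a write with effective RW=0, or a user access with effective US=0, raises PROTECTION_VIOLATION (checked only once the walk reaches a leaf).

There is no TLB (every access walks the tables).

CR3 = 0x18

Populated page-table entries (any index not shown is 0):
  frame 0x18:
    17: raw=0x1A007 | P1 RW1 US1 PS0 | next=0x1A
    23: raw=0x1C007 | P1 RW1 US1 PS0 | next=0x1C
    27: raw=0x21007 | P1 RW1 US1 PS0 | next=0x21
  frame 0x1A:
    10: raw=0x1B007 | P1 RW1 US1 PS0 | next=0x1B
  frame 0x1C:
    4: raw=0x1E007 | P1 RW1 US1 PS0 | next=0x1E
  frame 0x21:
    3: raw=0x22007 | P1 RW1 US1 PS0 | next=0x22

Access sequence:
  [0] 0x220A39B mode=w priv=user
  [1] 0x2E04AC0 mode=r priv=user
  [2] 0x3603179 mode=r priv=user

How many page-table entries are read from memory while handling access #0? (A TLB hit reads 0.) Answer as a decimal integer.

Walk each access:
#0 VA=0x220A39B (w,user):
  L0: frame=0x18 idx=17 entry=0x1A007 [P=1 RW=1 US=1 PS=0]
  L1: frame=0x1A idx=10 entry=0x1B007 [P=1 RW=1 US=1 PS=0]
  ✓ 0x1B39B  — 2 lookups
#1 VA=0x2E04AC0 (r,user):
  L0: frame=0x18 idx=23 entry=0x1C007 [P=1 RW=1 US=1 PS=0]
  L1: frame=0x1C idx=4 entry=0x1E007 [P=1 RW=1 US=1 PS=0]
  ✓ 0x1EAC0  — 2 lookups
#2 VA=0x3603179 (r,user):
  L0: frame=0x18 idx=27 entry=0x21007 [P=1 RW=1 US=1 PS=0]
  L1: frame=0x21 idx=3 entry=0x22007 [P=1 RW=1 US=1 PS=0]
  ✓ 0x22179  — 2 lookups

Entries read for #0: 2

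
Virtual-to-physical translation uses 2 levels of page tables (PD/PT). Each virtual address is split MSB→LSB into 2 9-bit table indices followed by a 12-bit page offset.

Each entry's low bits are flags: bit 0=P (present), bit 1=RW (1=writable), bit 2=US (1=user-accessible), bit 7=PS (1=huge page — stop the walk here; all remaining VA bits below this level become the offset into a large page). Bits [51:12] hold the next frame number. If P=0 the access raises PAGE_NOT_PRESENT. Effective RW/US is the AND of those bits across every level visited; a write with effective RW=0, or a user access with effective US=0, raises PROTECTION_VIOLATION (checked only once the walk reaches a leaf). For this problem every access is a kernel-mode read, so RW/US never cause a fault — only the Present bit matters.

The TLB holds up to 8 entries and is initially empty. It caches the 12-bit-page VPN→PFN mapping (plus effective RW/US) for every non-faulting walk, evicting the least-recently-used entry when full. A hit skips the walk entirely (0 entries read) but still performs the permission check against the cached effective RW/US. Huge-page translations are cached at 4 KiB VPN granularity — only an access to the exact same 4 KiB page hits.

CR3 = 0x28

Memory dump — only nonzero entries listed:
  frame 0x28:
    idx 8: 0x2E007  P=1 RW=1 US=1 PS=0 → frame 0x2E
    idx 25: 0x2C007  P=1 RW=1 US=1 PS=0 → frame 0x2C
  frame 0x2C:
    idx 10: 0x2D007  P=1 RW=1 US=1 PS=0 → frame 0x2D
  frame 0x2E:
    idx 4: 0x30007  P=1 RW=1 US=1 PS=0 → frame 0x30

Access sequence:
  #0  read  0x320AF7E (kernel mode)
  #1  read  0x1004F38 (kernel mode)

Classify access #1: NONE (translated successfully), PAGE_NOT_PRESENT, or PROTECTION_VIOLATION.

Per-access translation:
#0 VA=0x320AF7E (r,kernel):
  L0: frame=0x28 idx=25 entry=0x2C007 [P=1 RW=1 US=1 PS=0]
  L1: frame=0x2C idx=10 entry=0x2D007 [P=1 RW=1 US=1 PS=0]
  ✓ 0x2DF7E  — 2 lookups
#1 VA=0x1004F38 (r,kernel):
  L0: frame=0x28 idx=8 entry=0x2E007 [P=1 RW=1 US=1 PS=0]
  L1: frame=0x2E idx=4 entry=0x30007 [P=1 RW=1 US=1 PS=0]
  ✓ 0x30F38  — 2 lookups

Access #1 fault: NONE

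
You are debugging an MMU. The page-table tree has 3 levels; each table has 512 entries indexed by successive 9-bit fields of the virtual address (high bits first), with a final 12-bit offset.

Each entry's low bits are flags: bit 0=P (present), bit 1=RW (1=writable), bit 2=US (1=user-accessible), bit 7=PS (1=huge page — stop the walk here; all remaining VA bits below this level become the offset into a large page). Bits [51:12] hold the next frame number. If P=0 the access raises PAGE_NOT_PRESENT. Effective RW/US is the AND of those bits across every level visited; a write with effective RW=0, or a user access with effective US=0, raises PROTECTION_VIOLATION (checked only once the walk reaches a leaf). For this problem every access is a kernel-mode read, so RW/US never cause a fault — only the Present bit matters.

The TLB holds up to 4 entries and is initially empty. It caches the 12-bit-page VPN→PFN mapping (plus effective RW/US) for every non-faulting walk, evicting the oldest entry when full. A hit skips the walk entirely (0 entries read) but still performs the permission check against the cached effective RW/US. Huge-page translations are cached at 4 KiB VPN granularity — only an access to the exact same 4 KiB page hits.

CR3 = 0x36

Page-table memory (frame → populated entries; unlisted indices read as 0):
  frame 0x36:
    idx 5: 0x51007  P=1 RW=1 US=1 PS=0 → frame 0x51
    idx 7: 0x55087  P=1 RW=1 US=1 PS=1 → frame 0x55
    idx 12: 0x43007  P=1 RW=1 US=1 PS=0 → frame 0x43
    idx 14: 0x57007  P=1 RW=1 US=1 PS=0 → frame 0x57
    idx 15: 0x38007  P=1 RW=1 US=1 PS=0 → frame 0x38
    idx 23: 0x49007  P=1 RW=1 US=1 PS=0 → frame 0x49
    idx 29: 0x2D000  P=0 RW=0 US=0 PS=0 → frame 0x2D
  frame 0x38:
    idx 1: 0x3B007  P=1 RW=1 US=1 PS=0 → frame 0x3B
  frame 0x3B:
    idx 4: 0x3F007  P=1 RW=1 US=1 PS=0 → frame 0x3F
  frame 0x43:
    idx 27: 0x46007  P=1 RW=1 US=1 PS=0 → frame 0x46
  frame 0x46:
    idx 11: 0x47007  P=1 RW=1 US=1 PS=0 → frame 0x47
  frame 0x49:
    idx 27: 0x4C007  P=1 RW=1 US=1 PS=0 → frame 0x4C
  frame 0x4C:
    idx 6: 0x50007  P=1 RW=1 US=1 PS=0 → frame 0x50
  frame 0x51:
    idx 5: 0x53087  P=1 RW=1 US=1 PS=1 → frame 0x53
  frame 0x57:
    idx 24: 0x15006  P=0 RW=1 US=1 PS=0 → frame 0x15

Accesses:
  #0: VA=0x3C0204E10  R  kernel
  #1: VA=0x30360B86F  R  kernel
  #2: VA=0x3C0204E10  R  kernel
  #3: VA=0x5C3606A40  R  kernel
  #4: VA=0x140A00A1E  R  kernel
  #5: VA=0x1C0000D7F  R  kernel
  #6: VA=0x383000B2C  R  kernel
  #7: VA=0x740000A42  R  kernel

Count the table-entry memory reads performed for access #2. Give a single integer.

Walk each access:
#0 VA=0x3C0204E10 (r,kernel):
  lvl0: tbl 0x36, slot 15 ⇒ 0x38007 (P1/RW1/US1/PS0)
  lvl1: tbl 0x38, slot 1 ⇒ 0x3B007 (P1/RW1/US1/PS0)
  lvl2: tbl 0x3B, slot 4 ⇒ 0x3F007 (P1/RW1/US1/PS0)
  → PA=0x3FE10  (3 entries read)
#1 VA=0x30360B86F (r,kernel):
  lvl0: tbl 0x36, slot 12 ⇒ 0x43007 (P1/RW1/US1/PS0)
  lvl1: tbl 0x43, slot 27 ⇒ 0x46007 (P1/RW1/US1/PS0)
  lvl2: tbl 0x46, slot 11 ⇒ 0x47007 (P1/RW1/US1/PS0)
  → PA=0x4786F  (3 entries read)
#2 VA=0x3C0204E10 (r,kernel):
  TLB hit vpn=0x3C0204 → PA=0x3FE10
#3 VA=0x5C3606A40 (r,kernel):
  lvl0: tbl 0x36, slot 23 ⇒ 0x49007 (P1/RW1/US1/PS0)
  lvl1: tbl 0x49, slot 27 ⇒ 0x4C007 (P1/RW1/US1/PS0)
  lvl2: tbl 0x4C, slot 6 ⇒ 0x50007 (P1/RW1/US1/PS0)
  → PA=0x50A40  (3 entries read)
#4 VA=0x140A00A1E (r,kernel):
  lvl0: tbl 0x36, slot 5 ⇒ 0x51007 (P1/RW1/US1/PS0)
  lvl1: tbl 0x51, slot 5 ⇒ 0x53087 (P1/RW1/US1/PS1)
  → PA=0x53A1E (huge @L1)  (2 entries read)
#5 VA=0x1C0000D7F (r,kernel):
  lvl0: tbl 0x36, slot 7 ⇒ 0x55087 (P1/RW1/US1/PS1)
  → PA=0x55D7F (huge @L0)  (1 entries read)
#6 VA=0x383000B2C (r,kernel):
  lvl0: tbl 0x36, slot 14 ⇒ 0x57007 (P1/RW1/US1/PS0)
  lvl1: tbl 0x57, slot 24 ⇒ 0x15006 (P0/RW1/US1/PS0)
  → PAGE_NOT_PRESENT  (2 entries read)
#7 VA=0x740000A42 (r,kernel):
  lvl0: tbl 0x36, slot 29 ⇒ 0x2D000 (P0/RW0/US0/PS0)
  → PAGE_NOT_PRESENT  (1 entries read)

Entries read for #2: 0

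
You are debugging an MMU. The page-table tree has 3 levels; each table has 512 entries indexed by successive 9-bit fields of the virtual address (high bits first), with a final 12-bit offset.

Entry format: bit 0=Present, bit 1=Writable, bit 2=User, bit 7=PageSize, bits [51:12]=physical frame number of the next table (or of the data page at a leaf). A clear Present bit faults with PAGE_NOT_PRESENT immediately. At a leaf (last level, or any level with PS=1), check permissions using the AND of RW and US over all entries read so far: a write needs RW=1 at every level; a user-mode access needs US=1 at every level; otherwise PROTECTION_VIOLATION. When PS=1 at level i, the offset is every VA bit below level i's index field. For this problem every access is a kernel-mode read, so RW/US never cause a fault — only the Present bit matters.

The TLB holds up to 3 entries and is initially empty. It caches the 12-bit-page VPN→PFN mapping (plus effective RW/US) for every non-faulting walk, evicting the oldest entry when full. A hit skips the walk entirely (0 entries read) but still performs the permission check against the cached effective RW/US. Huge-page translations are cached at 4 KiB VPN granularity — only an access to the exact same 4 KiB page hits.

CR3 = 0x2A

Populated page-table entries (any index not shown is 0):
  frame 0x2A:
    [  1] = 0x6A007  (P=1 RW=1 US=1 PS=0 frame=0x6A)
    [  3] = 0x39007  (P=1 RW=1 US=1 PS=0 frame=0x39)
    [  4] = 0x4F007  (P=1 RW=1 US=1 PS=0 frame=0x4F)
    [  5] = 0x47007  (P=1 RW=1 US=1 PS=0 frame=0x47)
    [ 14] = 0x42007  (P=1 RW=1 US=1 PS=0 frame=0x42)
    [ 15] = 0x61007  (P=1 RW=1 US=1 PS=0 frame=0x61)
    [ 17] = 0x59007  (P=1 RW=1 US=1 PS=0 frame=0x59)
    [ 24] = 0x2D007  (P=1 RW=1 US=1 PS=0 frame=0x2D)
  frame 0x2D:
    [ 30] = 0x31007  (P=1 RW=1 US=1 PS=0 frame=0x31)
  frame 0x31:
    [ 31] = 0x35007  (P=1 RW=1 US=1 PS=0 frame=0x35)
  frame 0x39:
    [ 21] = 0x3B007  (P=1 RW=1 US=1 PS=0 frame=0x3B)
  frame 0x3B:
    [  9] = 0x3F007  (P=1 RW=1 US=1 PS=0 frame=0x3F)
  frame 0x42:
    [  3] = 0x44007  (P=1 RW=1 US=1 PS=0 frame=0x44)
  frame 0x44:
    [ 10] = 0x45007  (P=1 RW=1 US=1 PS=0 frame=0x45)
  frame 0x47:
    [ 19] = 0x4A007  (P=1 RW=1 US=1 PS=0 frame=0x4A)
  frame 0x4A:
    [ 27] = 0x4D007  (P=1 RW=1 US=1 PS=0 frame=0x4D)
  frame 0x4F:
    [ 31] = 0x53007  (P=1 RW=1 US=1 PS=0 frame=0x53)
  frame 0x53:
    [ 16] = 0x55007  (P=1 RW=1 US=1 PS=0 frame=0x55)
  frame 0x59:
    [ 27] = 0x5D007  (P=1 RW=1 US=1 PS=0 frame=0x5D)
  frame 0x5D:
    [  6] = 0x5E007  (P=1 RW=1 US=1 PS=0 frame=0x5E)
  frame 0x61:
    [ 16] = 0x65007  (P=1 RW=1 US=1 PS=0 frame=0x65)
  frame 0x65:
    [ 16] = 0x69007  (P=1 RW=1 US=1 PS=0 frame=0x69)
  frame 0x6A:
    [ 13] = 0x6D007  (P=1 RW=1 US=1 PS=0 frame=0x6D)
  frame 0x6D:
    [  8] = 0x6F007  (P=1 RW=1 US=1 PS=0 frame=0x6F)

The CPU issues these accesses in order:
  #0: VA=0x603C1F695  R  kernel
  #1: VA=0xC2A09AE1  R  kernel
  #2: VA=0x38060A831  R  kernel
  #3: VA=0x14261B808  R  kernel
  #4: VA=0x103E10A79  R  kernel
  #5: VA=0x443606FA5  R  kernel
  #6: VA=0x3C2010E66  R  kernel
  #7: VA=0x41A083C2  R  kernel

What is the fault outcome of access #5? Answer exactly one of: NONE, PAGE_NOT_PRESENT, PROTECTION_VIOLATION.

Trace:
#0 VA=0x603C1F695 (r,kernel):
  [0] read 0x2A idx=24: raw=0x2D007 flags P=1 W=1 U=1 S=0
  [1] read 0x2D idx=30: raw=0x31007 flags P=1 W=1 U=1 S=0
  [2] read 0x31 idx=31: raw=0x35007 flags P=1 W=1 U=1 S=0
  ⇒ phys 0x35695  [3 reads]
#1 VA=0xC2A09AE1 (r,kernel):
  [0] read 0x2A idx=3: raw=0x39007 flags P=1 W=1 U=1 S=0
  [1] read 0x39 idx=21: raw=0x3B007 flags P=1 W=1 U=1 S=0
  [2] read 0x3B idx=9: raw=0x3F007 flags P=1 W=1 U=1 S=0
  ⇒ phys 0x3FAE1  [3 reads]
#2 VA=0x38060A831 (r,kernel):
  [0] read 0x2A idx=14: raw=0x42007 flags P=1 W=1 U=1 S=0
  [1] read 0x42 idx=3: raw=0x44007 flags P=1 W=1 U=1 S=0
  [2] read 0x44 idx=10: raw=0x45007 flags P=1 W=1 U=1 S=0
  ⇒ phys 0x45831  [3 reads]
#3 VA=0x14261B808 (r,kernel):
  [0] read 0x2A idx=5: raw=0x47007 flags P=1 W=1 U=1 S=0
  [1] read 0x47 idx=19: raw=0x4A007 flags P=1 W=1 U=1 S=0
  [2] read 0x4A idx=27: raw=0x4D007 flags P=1 W=1 U=1 S=0
  ⇒ phys 0x4D808  [3 reads]
#4 VA=0x103E10A79 (r,kernel):
  [0] read 0x2A idx=4: raw=0x4F007 flags P=1 W=1 U=1 S=0
  [1] read 0x4F idx=31: raw=0x53007 flags P=1 W=1 U=1 S=0
  [2] read 0x53 idx=16: raw=0x55007 flags P=1 W=1 U=1 S=0
  ⇒ phys 0x55A79  [3 reads]
#5 VA=0x443606FA5 (r,kernel):
  [0] read 0x2A idx=17: raw=0x59007 flags P=1 W=1 U=1 S=0
  [1] read 0x59 idx=27: raw=0x5D007 flags P=1 W=1 U=1 S=0
  [2] read 0x5D idx=6: raw=0x5E007 flags P=1 W=1 U=1 S=0
  ⇒ phys 0x5EFA5  [3 reads]
#6 VA=0x3C2010E66 (r,kernel):
  [0] read 0x2A idx=15: raw=0x61007 flags P=1 W=1 U=1 S=0
  [1] read 0x61 idx=16: raw=0x65007 flags P=1 W=1 U=1 S=0
  [2] read 0x65 idx=16: raw=0x69007 flags P=1 W=1 U=1 S=0
  ⇒ phys 0x69E66  [3 reads]
#7 VA=0x41A083C2 (r,kernel):
  [0] read 0x2A idx=1: raw=0x6A007 flags P=1 W=1 U=1 S=0
  [1] read 0x6A idx=13: raw=0x6D007 flags P=1 W=1 U=1 S=0
  [2] read 0x6D idx=8: raw=0x6F007 flags P=1 W=1 U=1 S=0
  ⇒ phys 0x6F3C2  [3 reads]

Access #5 fault: NONE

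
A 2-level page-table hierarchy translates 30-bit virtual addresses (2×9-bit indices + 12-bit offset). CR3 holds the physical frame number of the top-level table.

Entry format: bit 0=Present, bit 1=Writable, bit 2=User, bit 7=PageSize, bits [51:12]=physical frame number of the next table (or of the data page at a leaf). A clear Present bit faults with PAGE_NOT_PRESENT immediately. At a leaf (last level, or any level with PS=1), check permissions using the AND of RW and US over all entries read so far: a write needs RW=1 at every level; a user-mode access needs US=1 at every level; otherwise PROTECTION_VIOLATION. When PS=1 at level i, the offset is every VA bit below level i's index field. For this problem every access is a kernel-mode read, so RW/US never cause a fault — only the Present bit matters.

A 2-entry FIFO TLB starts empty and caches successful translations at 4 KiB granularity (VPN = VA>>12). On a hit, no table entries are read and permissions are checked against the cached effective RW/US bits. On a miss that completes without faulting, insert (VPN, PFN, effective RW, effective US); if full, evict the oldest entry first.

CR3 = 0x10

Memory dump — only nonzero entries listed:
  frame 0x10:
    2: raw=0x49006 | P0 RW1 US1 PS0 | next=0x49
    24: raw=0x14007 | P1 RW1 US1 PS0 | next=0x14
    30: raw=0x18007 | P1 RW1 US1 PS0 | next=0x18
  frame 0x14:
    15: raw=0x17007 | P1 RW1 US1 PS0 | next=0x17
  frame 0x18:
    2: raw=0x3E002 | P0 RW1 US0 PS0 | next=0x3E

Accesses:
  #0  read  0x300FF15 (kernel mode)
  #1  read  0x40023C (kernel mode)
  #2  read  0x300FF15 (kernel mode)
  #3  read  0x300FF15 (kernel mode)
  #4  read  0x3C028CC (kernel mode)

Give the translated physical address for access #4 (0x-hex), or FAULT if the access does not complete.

Walk each access:
#0 VA=0x300FF15 (r,kernel):
  [0] read 0x10 idx=24: raw=0x14007 flags P=1 W=1 U=1 S=0
  [1] read 0x14 idx=15: raw=0x17007 flags P=1 W=1 U=1 S=0
  → PA=0x17F15  (2 entries read)
#1 VA=0x40023C (r,kernel):
  [0] read 0x10 idx=2: raw=0x49006 flags P=0 W=1 U=1 S=0
  → PAGE_NOT_PRESENT  (1 entries read)
#2 VA=0x300FF15 (r,kernel):
  TLB hit vpn=0x300F → PA=0x17F15
#3 VA=0x300FF15 (r,kernel):
  TLB hit vpn=0x300F → PA=0x17F15
#4 VA=0x3C028CC (r,kernel):
  [0] read 0x10 idx=30: raw=0x18007 flags P=1 W=1 U=1 S=0
  [1] read 0x18 idx=2: raw=0x3E002 flags P=0 W=1 U=0 S=0
  → PAGE_NOT_PRESENT  (2 entries read)

Access #4 PA: FAULT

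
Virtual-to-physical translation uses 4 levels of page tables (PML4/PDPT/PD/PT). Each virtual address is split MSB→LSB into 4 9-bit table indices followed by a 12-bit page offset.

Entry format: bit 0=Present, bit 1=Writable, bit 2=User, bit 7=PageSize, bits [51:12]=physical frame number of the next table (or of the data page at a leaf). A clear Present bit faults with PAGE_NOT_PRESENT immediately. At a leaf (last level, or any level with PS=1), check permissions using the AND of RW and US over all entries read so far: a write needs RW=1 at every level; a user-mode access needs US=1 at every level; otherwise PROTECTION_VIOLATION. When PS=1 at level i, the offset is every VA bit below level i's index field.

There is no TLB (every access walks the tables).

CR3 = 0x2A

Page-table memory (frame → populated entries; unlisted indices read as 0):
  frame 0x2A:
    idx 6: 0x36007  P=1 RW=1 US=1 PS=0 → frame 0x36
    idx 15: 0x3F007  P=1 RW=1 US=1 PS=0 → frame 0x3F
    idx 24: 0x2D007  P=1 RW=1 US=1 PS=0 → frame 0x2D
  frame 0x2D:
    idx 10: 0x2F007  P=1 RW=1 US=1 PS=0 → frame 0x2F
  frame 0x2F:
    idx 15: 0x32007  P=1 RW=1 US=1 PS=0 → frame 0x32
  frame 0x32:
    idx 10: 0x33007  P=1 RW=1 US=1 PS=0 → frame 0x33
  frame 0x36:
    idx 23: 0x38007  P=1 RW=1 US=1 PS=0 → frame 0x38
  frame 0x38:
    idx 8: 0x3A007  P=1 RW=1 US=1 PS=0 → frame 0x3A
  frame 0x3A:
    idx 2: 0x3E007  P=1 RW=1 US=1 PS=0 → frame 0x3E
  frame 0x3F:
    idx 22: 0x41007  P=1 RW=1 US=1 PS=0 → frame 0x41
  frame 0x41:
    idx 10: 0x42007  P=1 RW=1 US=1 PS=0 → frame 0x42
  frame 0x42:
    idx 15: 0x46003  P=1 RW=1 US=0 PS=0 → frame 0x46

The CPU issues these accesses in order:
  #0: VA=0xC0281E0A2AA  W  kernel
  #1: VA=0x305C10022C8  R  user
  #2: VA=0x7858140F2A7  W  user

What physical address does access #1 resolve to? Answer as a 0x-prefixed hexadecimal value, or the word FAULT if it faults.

Per-access translation:
#0 VA=0xC0281E0A2AA (w,kernel):
  L0: frame=0x2A idx=24 entry=0x2D007 [P=1 RW=1 US=1 PS=0]
  L1: frame=0x2D idx=10 entry=0x2F007 [P=1 RW=1 US=1 PS=0]
  L2: frame=0x2F idx=15 entry=0x32007 [P=1 RW=1 US=1 PS=0]
  L3: frame=0x32 idx=10 entry=0x33007 [P=1 RW=1 US=1 PS=0]
  ⇒ phys 0x332AA  [4 reads]
#1 VA=0x305C10022C8 (r,user):
  L0: frame=0x2A idx=6 entry=0x36007 [P=1 RW=1 US=1 PS=0]
  L1: frame=0x36 idx=23 entry=0x38007 [P=1 RW=1 US=1 PS=0]
  L2: frame=0x38 idx=8 entry=0x3A007 [P=1 RW=1 US=1 PS=0]
  L3: frame=0x3A idx=2 entry=0x3E007 [P=1 RW=1 US=1 PS=0]
  ⇒ phys 0x3E2C8  [4 reads]
#2 VA=0x7858140F2A7 (w,user):
  L0: frame=0x2A idx=15 entry=0x3F007 [P=1 RW=1 US=1 PS=0]
  L1: frame=0x3F idx=22 entry=0x41007 [P=1 RW=1 US=1 PS=0]
  L2: frame=0x41 idx=10 entry=0x42007 [P=1 RW=1 US=1 PS=0]
  L3: frame=0x42 idx=15 entry=0x46003 [P=1 RW=1 US=0 PS=0]
  → PROTECTION_VIOLATION  (4 entries read)

Access #1 PA: 0x3E2C8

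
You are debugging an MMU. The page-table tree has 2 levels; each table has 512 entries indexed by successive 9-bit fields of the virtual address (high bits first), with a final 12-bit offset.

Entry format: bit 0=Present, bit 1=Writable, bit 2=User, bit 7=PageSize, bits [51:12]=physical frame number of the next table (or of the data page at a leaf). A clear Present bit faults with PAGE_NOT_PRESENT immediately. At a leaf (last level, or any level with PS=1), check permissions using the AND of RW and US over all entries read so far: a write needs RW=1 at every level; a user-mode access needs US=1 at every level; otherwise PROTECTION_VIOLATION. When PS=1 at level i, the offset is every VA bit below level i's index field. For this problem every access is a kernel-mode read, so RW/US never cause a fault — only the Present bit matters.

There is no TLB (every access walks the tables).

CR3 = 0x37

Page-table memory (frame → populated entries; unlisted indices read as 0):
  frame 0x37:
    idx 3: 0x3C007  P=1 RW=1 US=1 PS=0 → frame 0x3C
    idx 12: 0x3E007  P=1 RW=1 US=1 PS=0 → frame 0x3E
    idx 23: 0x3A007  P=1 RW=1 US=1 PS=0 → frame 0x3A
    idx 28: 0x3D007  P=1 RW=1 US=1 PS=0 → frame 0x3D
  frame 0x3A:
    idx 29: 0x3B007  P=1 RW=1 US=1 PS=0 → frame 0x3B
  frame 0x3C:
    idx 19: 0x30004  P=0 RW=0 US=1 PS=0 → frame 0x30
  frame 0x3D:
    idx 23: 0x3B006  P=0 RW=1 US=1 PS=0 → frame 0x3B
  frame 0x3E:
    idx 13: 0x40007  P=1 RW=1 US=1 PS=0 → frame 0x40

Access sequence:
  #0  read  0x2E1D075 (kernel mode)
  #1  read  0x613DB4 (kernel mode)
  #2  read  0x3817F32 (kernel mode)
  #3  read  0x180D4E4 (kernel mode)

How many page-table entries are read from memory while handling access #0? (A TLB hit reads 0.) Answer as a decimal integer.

Walk each access:
#0 VA=0x2E1D075 (r,kernel):
  lvl0: tbl 0x37, slot 23 ⇒ 0x3A007 (P1/RW1/US1/PS0)
  lvl1: tbl 0x3A, slot 29 ⇒ 0x3B007 (P1/RW1/US1/PS0)
  → PA=0x3B075  (2 entries read)
#1 VA=0x613DB4 (r,kernel):
  lvl0: tbl 0x37, slot 3 ⇒ 0x3C007 (P1/RW1/US1/PS0)
  lvl1: tbl 0x3C, slot 19 ⇒ 0x30004 (P0/RW0/US1/PS0)
  ⇒ fault: PAGE_NOT_PRESENT  — 2 lookups
#2 VA=0x3817F32 (r,kernel):
  lvl0: tbl 0x37, slot 28 ⇒ 0x3D007 (P1/RW1/US1/PS0)
  lvl1: tbl 0x3D, slot 23 ⇒ 0x3B006 (P0/RW1/US1/PS0)
  ⇒ fault: PAGE_NOT_PRESENT  — 2 lookups
#3 VA=0x180D4E4 (r,kernel):
  lvl0: tbl 0x37, slot 12 ⇒ 0x3E007 (P1/RW1/US1/PS0)
  lvl1: tbl 0x3E, slot 13 ⇒ 0x40007 (P1/RW1/US1/PS0)
  → PA=0x404E4  (2 entries read)

Entries read for #0: 2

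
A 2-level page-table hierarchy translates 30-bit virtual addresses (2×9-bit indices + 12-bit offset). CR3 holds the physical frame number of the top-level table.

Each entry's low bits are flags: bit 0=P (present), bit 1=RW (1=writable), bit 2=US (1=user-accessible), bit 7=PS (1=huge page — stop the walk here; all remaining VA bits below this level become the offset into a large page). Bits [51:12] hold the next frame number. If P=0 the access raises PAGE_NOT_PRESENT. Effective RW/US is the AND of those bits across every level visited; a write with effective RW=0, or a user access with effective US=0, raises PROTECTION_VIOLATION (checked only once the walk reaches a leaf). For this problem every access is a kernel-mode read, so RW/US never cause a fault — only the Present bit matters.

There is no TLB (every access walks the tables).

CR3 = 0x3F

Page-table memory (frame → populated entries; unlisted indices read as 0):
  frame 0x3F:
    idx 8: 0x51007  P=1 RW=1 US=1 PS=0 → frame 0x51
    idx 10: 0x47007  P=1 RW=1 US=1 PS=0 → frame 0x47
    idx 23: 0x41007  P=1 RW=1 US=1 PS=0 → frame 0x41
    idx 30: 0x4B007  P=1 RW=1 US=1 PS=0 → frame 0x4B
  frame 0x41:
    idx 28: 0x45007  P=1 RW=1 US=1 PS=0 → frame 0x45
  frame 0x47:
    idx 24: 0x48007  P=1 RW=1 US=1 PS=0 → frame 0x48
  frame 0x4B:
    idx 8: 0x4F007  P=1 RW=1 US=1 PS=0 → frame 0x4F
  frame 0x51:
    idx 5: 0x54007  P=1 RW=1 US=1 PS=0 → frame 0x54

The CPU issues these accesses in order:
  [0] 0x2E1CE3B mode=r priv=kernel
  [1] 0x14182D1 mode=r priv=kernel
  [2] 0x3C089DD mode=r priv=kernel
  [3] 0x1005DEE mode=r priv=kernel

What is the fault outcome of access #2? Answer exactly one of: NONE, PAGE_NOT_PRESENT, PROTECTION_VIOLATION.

Per-access translation:
#0 VA=0x2E1CE3B (r,kernel):
  [0] read 0x3F idx=23: raw=0x41007 flags P=1 W=1 U=1 S=0
  [1] read 0x41 idx=28: raw=0x45007 flags P=1 W=1 U=1 S=0
  ✓ 0x45E3B  — 2 lookups
#1 VA=0x14182D1 (r,kernel):
  [0] read 0x3F idx=10: raw=0x47007 flags P=1 W=1 U=1 S=0
  [1] read 0x47 idx=24: raw=0x48007 flags P=1 W=1 U=1 S=0
  ✓ 0x482D1  — 2 lookups
#2 VA=0x3C089DD (r,kernel):
  [0] read 0x3F idx=30: raw=0x4B007 flags P=1 W=1 U=1 S=0
  [1] read 0x4B idx=8: raw=0x4F007 flags P=1 W=1 U=1 S=0
  ✓ 0x4F9DD  — 2 lookups
#3 VA=0x1005DEE (r,kernel):
  [0] read 0x3F idx=8: raw=0x51007 flags P=1 W=1 U=1 S=0
  [1] read 0x51 idx=5: raw=0x54007 flags P=1 W=1 U=1 S=0
  ✓ 0x54DEE  — 2 lookups

Access #2 fault: NONE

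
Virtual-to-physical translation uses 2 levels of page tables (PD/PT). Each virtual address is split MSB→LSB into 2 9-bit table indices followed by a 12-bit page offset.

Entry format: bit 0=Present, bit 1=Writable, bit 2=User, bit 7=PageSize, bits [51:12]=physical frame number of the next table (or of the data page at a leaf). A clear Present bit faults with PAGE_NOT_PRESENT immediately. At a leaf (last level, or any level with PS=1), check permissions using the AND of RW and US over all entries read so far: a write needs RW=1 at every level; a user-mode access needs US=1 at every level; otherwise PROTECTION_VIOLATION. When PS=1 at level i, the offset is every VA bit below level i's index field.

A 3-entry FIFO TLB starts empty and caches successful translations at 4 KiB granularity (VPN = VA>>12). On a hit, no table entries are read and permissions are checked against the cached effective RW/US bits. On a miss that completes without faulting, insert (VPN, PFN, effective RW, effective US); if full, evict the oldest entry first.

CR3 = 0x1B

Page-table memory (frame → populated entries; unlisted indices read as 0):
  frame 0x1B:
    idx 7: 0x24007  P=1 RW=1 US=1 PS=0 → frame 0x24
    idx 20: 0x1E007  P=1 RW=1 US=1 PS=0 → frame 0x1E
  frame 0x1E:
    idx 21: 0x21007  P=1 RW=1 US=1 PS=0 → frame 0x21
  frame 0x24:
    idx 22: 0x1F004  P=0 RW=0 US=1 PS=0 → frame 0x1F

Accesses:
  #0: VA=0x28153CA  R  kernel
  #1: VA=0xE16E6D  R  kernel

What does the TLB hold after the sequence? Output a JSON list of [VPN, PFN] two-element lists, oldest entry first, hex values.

Trace:
#0 VA=0x28153CA (r,kernel):
  lvl0: tbl 0x1B, slot 20 ⇒ 0x1E007 (P1/RW1/US1/PS0)
  lvl1: tbl 0x1E, slot 21 ⇒ 0x21007 (P1/RW1/US1/PS0)
  → PA=0x213CA  (2 entries read)
#1 VA=0xE16E6D (r,kernel):
  lvl0: tbl 0x1B, slot 7 ⇒ 0x24007 (P1/RW1/US1/PS0)
  lvl1: tbl 0x24, slot 22 ⇒ 0x1F004 (P0/RW0/US1/PS0)
  ⇒ fault: PAGE_NOT_PRESENT  — 2 lookups

TLB: [["0x2815", "0x21"]]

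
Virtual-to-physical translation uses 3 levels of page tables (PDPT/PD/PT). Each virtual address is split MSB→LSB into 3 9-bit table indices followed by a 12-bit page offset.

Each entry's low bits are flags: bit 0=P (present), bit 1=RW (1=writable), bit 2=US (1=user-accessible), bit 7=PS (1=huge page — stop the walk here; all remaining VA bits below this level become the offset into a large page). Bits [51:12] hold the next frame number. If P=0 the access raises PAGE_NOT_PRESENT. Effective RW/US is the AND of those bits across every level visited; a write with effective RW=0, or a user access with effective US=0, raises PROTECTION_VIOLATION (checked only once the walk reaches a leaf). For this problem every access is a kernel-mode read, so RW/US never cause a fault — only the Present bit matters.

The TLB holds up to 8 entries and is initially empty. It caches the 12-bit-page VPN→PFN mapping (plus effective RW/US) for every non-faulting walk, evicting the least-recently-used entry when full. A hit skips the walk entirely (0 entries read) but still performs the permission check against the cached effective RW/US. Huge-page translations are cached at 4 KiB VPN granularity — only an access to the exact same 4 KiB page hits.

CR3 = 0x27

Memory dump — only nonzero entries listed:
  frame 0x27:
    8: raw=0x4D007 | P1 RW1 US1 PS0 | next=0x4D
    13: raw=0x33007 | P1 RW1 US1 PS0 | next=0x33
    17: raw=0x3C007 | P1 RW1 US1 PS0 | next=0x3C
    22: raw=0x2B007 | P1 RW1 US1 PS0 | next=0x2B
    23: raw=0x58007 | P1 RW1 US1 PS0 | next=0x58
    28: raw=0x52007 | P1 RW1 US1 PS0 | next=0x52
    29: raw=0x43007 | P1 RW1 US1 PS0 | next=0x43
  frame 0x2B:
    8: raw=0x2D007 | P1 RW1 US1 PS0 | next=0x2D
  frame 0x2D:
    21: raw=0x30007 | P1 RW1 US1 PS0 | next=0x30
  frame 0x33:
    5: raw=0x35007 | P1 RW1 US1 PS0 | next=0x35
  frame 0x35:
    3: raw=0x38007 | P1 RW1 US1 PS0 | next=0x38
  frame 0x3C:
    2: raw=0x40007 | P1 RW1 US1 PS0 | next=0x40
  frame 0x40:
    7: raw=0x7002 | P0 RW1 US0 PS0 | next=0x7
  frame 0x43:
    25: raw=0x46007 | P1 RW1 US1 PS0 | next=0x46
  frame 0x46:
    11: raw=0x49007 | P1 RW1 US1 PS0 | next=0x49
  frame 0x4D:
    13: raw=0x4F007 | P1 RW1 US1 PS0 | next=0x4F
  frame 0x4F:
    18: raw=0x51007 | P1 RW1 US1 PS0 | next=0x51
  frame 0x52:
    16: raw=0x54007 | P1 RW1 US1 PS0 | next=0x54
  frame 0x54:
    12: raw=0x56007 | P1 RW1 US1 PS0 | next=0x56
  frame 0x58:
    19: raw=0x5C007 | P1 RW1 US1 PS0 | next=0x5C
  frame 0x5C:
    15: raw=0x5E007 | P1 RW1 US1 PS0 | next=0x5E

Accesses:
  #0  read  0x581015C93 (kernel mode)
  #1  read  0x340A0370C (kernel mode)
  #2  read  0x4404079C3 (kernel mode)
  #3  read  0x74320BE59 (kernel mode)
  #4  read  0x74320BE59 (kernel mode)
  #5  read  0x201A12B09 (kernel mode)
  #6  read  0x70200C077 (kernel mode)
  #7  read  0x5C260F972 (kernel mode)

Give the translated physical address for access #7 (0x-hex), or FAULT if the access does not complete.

Per-access translation:
#0 VA=0x581015C93 (r,kernel):
  L0 @0x27[22] → 0x2B007  P=1,RW=1,US=1,PS=0
  L1 @0x2B[8] → 0x2D007  P=1,RW=1,US=1,PS=0
  L2 @0x2D[21] → 0x30007  P=1,RW=1,US=1,PS=0
  ✓ 0x30C93  — 3 lookups
#1 VA=0x340A0370C (r,kernel):
  L0 @0x27[13] → 0x33007  P=1,RW=1,US=1,PS=0
  L1 @0x33[5] → 0x35007  P=1,RW=1,US=1,PS=0
  L2 @0x35[3] → 0x38007  P=1,RW=1,US=1,PS=0
  ✓ 0x3870C  — 3 lookups
#2 VA=0x4404079C3 (r,kernel):
  L0 @0x27[17] → 0x3C007  P=1,RW=1,US=1,PS=0
  L1 @0x3C[2] → 0x40007  P=1,RW=1,US=1,PS=0
  L2 @0x40[7] → 0x7002  P=0,RW=1,US=0,PS=0
  → PAGE_NOT_PRESENT  (3 entries read)
#3 VA=0x74320BE59 (r,kernel):
  L0 @0x27[29] → 0x43007  P=1,RW=1,US=1,PS=0
  L1 @0x43[25] → 0x46007  P=1,RW=1,US=1,PS=0
  L2 @0x46[11] → 0x49007  P=1,RW=1,US=1,PS=0
  ✓ 0x49E59  — 3 lookups
#4 VA=0x74320BE59 (r,kernel):
  TLB hit vpn=0x74320B → PA=0x49E59
#5 VA=0x201A12B09 (r,kernel):
  L0 @0x27[8] → 0x4D007  P=1,RW=1,US=1,PS=0
  L1 @0x4D[13] → 0x4F007  P=1,RW=1,US=1,PS=0
  L2 @0x4F[18] → 0x51007  P=1,RW=1,US=1,PS=0
  ✓ 0x51B09  — 3 lookups
#6 VA=0x70200C077 (r,kernel):
  L0 @0x27[28] → 0x52007  P=1,RW=1,US=1,PS=0
  L1 @0x52[16] → 0x54007  P=1,RW=1,US=1,PS=0
  L2 @0x54[12] → 0x56007  P=1,RW=1,US=1,PS=0
  ✓ 0x56077  — 3 lookups
#7 VA=0x5C260F972 (r,kernel):
  L0 @0x27[23] → 0x58007  P=1,RW=1,US=1,PS=0
  L1 @0x58[19] → 0x5C007  P=1,RW=1,US=1,PS=0
  L2 @0x5C[15] → 0x5E007  P=1,RW=1,US=1,PS=0
  ✓ 0x5E972  — 3 lookups

Access #7 PA: 0x5E972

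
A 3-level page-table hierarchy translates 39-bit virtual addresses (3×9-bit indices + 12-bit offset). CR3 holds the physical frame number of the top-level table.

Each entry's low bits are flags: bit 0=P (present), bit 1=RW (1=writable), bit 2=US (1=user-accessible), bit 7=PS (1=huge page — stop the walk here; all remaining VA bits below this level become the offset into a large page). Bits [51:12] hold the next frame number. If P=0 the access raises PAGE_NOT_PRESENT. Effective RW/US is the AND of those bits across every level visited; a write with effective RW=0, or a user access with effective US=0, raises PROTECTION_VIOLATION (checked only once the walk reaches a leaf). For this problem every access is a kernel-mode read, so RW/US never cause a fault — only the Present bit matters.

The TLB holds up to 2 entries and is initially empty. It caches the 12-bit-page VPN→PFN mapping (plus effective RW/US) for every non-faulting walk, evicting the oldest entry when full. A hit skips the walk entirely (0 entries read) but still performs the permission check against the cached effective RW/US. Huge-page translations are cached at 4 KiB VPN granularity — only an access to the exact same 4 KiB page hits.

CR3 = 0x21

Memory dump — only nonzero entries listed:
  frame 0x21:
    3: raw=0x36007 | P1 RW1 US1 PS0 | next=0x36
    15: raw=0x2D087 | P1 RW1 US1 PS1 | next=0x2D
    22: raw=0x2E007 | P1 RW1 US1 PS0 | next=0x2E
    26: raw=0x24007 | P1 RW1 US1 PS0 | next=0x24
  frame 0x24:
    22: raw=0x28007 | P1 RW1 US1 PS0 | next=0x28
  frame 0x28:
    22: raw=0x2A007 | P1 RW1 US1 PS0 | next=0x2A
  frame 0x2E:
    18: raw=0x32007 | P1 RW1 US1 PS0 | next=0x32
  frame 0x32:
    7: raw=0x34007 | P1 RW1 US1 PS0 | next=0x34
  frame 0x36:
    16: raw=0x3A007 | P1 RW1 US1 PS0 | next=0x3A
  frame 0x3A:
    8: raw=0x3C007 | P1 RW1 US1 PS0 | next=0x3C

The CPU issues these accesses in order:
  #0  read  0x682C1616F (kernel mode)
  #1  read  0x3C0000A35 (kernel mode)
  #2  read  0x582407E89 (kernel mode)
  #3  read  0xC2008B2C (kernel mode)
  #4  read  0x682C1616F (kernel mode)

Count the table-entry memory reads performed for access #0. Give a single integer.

Walk each access:
#0 VA=0x682C1616F (r,kernel):
  lvl0: tbl 0x21, slot 26 ⇒ 0x24007 (P1/RW1/US1/PS0)
  lvl1: tbl 0x24, slot 22 ⇒ 0x28007 (P1/RW1/US1/PS0)
  lvl2: tbl 0x28, slot 22 ⇒ 0x2A007 (P1/RW1/US1/PS0)
  → PA=0x2A16F  (3 entries read)
#1 VA=0x3C0000A35 (r,kernel):
  lvl0: tbl 0x21, slot 15 ⇒ 0x2D087 (P1/RW1/US1/PS1)
  → PA=0x2DA35 (huge @L0)  (1 entries read)
#2 VA=0x582407E89 (r,kernel):
  lvl0: tbl 0x21, slot 22 ⇒ 0x2E007 (P1/RW1/US1/PS0)
  lvl1: tbl 0x2E, slot 18 ⇒ 0x32007 (P1/RW1/US1/PS0)
  lvl2: tbl 0x32, slot 7 ⇒ 0x34007 (P1/RW1/US1/PS0)
  → PA=0x34E89  (3 entries read)
#3 VA=0xC2008B2C (r,kernel):
  lvl0: tbl 0x21, slot 3 ⇒ 0x36007 (P1/RW1/US1/PS0)
  lvl1: tbl 0x36, slot 16 ⇒ 0x3A007 (P1/RW1/US1/PS0)
  lvl2: tbl 0x3A, slot 8 ⇒ 0x3C007 (P1/RW1/US1/PS0)
  → PA=0x3CB2C  (3 entries read)
#4 VA=0x682C1616F (r,kernel):
  lvl0: tbl 0x21, slot 26 ⇒ 0x24007 (P1/RW1/US1/PS0)
  lvl1: tbl 0x24, slot 22 ⇒ 0x28007 (P1/RW1/US1/PS0)
  lvl2: tbl 0x28, slot 22 ⇒ 0x2A007 (P1/RW1/US1/PS0)
  → PA=0x2A16F  (3 entries read)

Entries read for #0: 3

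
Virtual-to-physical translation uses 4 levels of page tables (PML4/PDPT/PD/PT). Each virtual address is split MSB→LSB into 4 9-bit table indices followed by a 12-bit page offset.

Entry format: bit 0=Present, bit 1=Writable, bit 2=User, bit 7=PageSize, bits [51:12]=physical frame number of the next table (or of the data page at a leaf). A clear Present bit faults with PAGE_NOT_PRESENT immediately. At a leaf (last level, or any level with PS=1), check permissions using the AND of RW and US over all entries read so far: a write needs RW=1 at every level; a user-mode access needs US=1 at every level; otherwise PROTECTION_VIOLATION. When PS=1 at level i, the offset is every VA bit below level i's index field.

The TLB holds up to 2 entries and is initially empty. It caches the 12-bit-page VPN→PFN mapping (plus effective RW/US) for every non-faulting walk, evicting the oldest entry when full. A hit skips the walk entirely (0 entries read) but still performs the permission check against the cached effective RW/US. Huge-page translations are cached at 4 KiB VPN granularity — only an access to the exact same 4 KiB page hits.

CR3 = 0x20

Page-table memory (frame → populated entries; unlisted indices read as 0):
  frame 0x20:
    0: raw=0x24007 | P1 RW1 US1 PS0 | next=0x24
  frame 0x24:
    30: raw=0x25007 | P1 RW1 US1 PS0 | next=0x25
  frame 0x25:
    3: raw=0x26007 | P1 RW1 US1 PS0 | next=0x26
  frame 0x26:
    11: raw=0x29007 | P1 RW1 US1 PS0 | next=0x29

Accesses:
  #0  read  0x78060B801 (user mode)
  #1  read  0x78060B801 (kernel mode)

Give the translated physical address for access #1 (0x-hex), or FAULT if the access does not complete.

Walk each access:
#0 VA=0x78060B801 (r,user):
  [0] read 0x20 idx=0: raw=0x24007 flags P=1 W=1 U=1 S=0
  [1] read 0x24 idx=30: raw=0x25007 flags P=1 W=1 U=1 S=0
  [2] read 0x25 idx=3: raw=0x26007 flags P=1 W=1 U=1 S=0
  [3] read 0x26 idx=11: raw=0x29007 flags P=1 W=1 U=1 S=0
  ✓ 0x29801  — 4 lookups
#1 VA=0x78060B801 (r,kernel):
  TLB hit vpn=0x78060B → PA=0x29801

Access #1 PA: 0x29801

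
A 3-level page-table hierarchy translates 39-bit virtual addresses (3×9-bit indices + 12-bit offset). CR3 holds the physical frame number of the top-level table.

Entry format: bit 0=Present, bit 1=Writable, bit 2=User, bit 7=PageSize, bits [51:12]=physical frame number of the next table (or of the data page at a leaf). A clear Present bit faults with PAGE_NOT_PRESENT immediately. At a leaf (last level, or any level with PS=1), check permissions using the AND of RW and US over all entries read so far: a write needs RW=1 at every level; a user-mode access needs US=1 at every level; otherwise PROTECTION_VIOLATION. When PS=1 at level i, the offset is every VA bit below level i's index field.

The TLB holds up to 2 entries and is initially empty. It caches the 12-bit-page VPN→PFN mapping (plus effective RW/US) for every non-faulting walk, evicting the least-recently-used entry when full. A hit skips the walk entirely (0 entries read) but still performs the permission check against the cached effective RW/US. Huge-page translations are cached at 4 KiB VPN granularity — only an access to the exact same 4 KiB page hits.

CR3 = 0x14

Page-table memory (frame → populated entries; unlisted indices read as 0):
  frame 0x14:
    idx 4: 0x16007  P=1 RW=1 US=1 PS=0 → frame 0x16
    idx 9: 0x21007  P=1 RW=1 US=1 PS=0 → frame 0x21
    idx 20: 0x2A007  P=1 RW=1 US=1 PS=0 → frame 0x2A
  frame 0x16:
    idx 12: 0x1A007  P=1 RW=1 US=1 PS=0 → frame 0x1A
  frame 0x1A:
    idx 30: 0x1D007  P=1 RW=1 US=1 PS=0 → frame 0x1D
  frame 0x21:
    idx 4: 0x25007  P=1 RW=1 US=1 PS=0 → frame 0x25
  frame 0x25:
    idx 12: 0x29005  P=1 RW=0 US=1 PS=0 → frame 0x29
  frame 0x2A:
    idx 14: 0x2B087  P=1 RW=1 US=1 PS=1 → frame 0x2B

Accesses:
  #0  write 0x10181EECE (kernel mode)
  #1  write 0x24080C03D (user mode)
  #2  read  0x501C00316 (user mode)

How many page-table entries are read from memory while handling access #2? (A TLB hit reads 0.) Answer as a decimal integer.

Per-access translation:
#0 VA=0x10181EECE (w,kernel):
  L0 @0x14[4] → 0x16007  P=1,RW=1,US=1,PS=0
  L1 @0x16[12] → 0x1A007  P=1,RW=1,US=1,PS=0
  L2 @0x1A[30] → 0x1D007  P=1,RW=1,US=1,PS=0
  ⇒ phys 0x1DECE  [3 reads]
#1 VA=0x24080C03D (w,user):
  L0 @0x14[9] → 0x21007  P=1,RW=1,US=1,PS=0
  L1 @0x21[4] → 0x25007  P=1,RW=1,US=1,PS=0
  L2 @0x25[12] → 0x29005  P=1,RW=0,US=1,PS=0
  ✗ PROTECTION_VIOLATION  [3 reads]
#2 VA=0x501C00316 (r,user):
  L0 @0x14[20] → 0x2A007  P=1,RW=1,US=1,PS=0
  L1 @0x2A[14] → 0x2B087  P=1,RW=1,US=1,PS=1
  ⇒ phys 0x2B316 (huge @L1)  [2 reads]

Entries read for #2: 2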